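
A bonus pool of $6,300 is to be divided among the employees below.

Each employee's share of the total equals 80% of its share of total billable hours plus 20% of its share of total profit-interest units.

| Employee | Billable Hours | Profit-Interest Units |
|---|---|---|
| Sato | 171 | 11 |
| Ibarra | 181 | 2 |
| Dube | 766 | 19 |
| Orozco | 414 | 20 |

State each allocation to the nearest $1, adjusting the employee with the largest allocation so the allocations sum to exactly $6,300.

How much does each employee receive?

Totals — billable hours 1,532, profit-interest units 52.
Combined weights (80% billable hours + 20% profit-interest units): Sato 0.1316; Ibarra 0.1022; Dube 0.4731; Orozco 0.2931.
Raw shares: Sato 829.10; Ibarra 643.92; Dube 2,980.38; Orozco 1,846.60.
Rounded to nearest $1: Sato $829; Ibarra $644; Dube $2,980; Orozco $1,847. Sum = $6,300.
Rounded total matches; no reconciliation needed.

Sato: $829 | Ibarra: $644 | Dube: $2,980 | Orozco: $1,847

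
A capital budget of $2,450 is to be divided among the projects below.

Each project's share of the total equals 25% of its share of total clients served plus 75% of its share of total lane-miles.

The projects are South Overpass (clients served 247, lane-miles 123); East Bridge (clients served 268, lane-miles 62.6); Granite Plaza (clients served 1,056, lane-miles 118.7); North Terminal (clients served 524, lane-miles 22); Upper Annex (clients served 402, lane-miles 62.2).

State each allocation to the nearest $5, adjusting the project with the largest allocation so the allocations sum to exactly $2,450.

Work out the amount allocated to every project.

South Overpass: $640 | East Bridge: $360 | Granite Plaza: $820 | North Terminal: $235 | Upper Annex: $395

Totals — clients served 2,497, lane-miles 388.5.
Blended shares (25% clients served + 75% lane-miles): South Overpass 0.2622; East Bridge 0.1477; Granite Plaza 0.3349; North Terminal 0.0949; Upper Annex 0.1603.
Pro-rata amounts: South Overpass 642.34; East Bridge 361.82; Granite Plaza 820.45; North Terminal 232.59; Upper Annex 392.80.
After rounding ($5): South Overpass $640; East Bridge $360; Granite Plaza $820; North Terminal $235; Upper Annex $395. Sum = $2,450.
Rounded total matches; no reconciliation needed.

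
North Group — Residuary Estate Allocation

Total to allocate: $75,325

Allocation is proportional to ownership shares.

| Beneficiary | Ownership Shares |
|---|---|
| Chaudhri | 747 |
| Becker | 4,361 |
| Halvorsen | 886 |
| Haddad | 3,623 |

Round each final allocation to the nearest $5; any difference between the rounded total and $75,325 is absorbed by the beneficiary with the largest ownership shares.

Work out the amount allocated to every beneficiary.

Total ownership shares = 747 + 4,361 + 886 + 3,623 = 9,617.
Proportional shares: Chaudhri 5,850.87; Becker 34,157.46; Halvorsen 6,939.58; Haddad 28,377.09.
Rounded to nearest $5: Chaudhri $5,850; Becker $34,155; Halvorsen $6,940; Haddad $28,375. Sum = $75,320.
Difference $75,325 − $75,320 = +$5 applied to largest ownership shares (Becker): Becker becomes $34,160.

Chaudhri: $5,850; Becker: $34,160; Halvorsen: $6,940; Haddad: $28,375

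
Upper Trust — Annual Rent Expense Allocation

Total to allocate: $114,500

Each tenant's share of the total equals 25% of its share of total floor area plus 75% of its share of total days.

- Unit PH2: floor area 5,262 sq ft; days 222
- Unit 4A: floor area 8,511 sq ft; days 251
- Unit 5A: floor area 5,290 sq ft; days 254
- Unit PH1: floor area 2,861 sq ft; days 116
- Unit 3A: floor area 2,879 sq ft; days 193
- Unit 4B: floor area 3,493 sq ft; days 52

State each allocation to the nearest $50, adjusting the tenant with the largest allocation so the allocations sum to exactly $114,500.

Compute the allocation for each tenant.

Totals — floor area 28,296, days 1,088.
Combined weights (25% floor area + 75% days): Unit PH2 0.1995; Unit 4A 0.2482; Unit 5A 0.2218; Unit PH1 0.1052; Unit 3A 0.1585; Unit 4B 0.0667.
Pro-rata amounts: Unit PH2 22,845.47; Unit 4A 28,421.19; Unit 5A 25,399.53; Unit PH1 12,050.06; Unit 3A 18,145.82; Unit 4B 7,637.93.
At nearest $50: Unit PH2 $22,850; Unit 4A $28,400; Unit 5A $25,400; Unit PH1 $12,050; Unit 3A $18,150; Unit 4B $7,650. Sum = $114,500.
Sum already equals the total — no adjustment.

Unit PH2: $22,850; Unit 4A: $28,400; Unit 5A: $25,400; Unit PH1: $12,050; Unit 3A: $18,150; Unit 4B: $7,650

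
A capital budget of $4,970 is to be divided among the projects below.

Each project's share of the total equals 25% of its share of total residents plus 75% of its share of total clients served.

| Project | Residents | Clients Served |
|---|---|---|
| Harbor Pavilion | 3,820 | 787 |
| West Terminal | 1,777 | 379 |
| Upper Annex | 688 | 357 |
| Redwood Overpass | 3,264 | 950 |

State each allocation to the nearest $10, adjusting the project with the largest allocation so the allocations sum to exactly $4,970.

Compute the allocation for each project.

Residents total 9,549; clients served total 2,473.
Combined weights (25% residents + 75% clients served): Harbor Pavilion 0.3387; West Terminal 0.1615; Upper Annex 0.1263; Redwood Overpass 0.3736.
Proportional shares: Harbor Pavilion 1,683.28; West Terminal 802.48; Upper Annex 627.62; Redwood Overpass 1,856.62.
After rounding ($10): Harbor Pavilion $1,680; West Terminal $800; Upper Annex $630; Redwood Overpass $1,860. Sum = $4,970.
No rounding difference to absorb.

Harbor Pavilion: $1,680; West Terminal: $800; Upper Annex: $630; Redwood Overpass: $1,860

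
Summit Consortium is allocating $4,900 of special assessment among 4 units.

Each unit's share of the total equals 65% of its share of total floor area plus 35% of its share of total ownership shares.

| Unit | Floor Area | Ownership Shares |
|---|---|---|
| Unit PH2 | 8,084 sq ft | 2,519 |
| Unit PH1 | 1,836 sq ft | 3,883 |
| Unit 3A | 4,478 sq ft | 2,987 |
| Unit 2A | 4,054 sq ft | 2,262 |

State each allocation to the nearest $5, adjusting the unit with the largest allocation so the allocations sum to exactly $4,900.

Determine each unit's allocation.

Unit PH2: $1,760 | Unit PH1: $890 | Unit 3A: $1,215 | Unit 2A: $1,035

Floor area total 18,452; ownership shares total 11,651.
Composite weights (65% floor area + 35% ownership shares): Unit PH2 0.3604; Unit PH1 0.1813; Unit 3A 0.2475; Unit 2A 0.2108.
Proportional shares: Unit PH2 1,766.17; Unit PH1 888.48; Unit 3A 1,212.63; Unit 2A 1,032.72.
Rounded to nearest $5: Unit PH2 $1,765; Unit PH1 $890; Unit 3A $1,215; Unit 2A $1,035. Sum = $4,905.
Difference $4,900 − $4,905 = −$5 applied to largest allocation (Unit PH2): Unit PH2 becomes $1,760.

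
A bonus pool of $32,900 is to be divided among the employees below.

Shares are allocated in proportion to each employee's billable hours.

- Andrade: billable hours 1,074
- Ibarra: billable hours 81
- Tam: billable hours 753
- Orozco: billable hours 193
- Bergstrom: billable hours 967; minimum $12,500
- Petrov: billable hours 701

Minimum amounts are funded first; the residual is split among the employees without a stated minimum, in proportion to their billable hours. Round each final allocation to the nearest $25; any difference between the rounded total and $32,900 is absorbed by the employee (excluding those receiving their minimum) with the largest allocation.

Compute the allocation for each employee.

Fund the minimums — Bergstrom $12,500. Remaining pool $20,400.
Remaining pool split over remaining billable hours 2,802: Andrade 7,819.27 → $7,825; Ibarra 589.72 → $600; Tam 5,482.23 → $5,475; Orozco 1,405.14 → $1,400; Petrov 5,103.64 → $5,100.

Andrade: $7,825 · Ibarra: $600 · Tam: $5,475 · Orozco: $1,400 · Bergstrom: $12,500 · Petrov: $5,100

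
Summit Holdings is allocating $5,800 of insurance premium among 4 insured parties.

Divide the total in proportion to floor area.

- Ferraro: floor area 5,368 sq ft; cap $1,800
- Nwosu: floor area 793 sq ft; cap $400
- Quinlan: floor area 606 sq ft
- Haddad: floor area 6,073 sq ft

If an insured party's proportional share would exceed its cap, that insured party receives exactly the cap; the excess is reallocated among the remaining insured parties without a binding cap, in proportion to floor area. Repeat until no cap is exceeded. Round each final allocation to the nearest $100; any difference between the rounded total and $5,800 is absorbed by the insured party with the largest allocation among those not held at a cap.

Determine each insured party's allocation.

Total floor area = 12,840.
Unconstrained shares: Ferraro 2,424.80; Nwosu 358.21; Quinlan 273.74; Haddad 2,743.26.
Cap binds for Ferraro ($1,800); residual $4,000 reallocated over remaining floor area 7,472.
Cap binds for Nwosu ($400); residual $3,600 reallocated over remaining floor area 6,679.
Remaining shares: Quinlan 326.64 → $300; Haddad 3,273.36 → $3,300.

Ferraro: $1,800; Nwosu: $400; Quinlan: $300; Haddad: $3,300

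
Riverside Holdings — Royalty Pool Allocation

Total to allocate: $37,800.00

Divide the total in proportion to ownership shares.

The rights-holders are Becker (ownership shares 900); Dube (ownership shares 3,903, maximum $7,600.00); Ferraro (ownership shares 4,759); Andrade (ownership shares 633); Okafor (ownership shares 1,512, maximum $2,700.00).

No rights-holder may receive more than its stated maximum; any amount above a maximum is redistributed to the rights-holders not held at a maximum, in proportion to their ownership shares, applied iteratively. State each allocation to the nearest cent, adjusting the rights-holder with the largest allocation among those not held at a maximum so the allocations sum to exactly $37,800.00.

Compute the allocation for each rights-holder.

Becker: $3,933.57; Dube: $7,600.00; Ferraro: $20,799.82; Andrade: $2,766.61; Okafor: $2,700.00

Ownership shares total: 11,707.
Unconstrained shares: Becker 2,905.9537; Dube 12,602.1526; Ferraro 15,366.0374; Andrade 2,043.8541; Okafor 4,882.0022.
Cap binds for Dube ($7,600.00), Okafor ($2,700.00); remaining pool $27,500.00 reallocated over remaining ownership shares 6,292.
Shares after redistribution: Becker 3,933.5664 → $3,933.57; Ferraro 20,799.8252 → $20,799.83; Andrade 2,766.6084 → $2,766.61.
Rounding difference −$0.01 applied to Ferraro → $20,799.82.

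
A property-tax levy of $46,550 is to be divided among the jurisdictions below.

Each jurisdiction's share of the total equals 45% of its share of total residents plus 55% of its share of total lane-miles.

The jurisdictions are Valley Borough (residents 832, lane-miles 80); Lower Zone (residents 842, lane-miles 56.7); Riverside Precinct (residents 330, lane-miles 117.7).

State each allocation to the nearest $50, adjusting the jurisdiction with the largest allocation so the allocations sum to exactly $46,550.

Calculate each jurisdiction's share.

Totals — residents 2,004, lane-miles 254.4.
Combined weights (45% residents + 55% lane-miles): Valley Borough 0.3598; Lower Zone 0.3117; Riverside Precinct 0.3286.
Pro-rata amounts: Valley Borough 16,747.87; Lower Zone 14,507.51; Riverside Precinct 15,294.62.
Rounded to nearest $50: Valley Borough $16,750; Lower Zone $14,500; Riverside Precinct $15,300. Sum = $46,550.
Sum already equals the total — no adjustment.

Valley Borough: $16,750 · Lower Zone: $14,500 · Riverside Precinct: $15,300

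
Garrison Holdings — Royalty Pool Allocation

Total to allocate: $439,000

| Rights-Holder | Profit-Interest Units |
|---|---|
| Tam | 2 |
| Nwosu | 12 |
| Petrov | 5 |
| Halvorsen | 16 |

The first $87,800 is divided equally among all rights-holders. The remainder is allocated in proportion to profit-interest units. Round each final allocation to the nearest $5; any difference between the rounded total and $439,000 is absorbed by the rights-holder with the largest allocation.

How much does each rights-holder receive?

Tam: $42,020 · Nwosu: $142,360 · Petrov: $72,120 · Halvorsen: $182,500

$87,800 shared equally gives $21,950 per rights-holder.
Remainder $351,200 by profit-interest units (total 35): Tam 20,068.57 → $20,070; Nwosu 120,411.43 → $120,410; Petrov 50,171.43 → $50,170; Halvorsen 160,548.57 → $160,550.
Totals: Tam $21,950 + $20,070 = $42,020; Nwosu $21,950 + $120,410 = $142,360; Petrov $21,950 + $50,170 = $72,120; Halvorsen $21,950 + $160,550 = $182,500.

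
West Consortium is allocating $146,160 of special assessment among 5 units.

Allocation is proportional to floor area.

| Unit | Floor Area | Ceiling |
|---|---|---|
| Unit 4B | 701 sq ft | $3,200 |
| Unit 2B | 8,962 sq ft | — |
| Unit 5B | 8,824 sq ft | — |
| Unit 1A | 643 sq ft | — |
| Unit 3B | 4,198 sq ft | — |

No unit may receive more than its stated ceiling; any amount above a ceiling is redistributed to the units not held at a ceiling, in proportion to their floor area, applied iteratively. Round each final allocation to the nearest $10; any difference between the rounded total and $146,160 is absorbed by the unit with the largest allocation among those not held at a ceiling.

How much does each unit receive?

Unit 4B: $3,200 · Unit 2B: $56,630 · Unit 5B: $55,750 · Unit 1A: $4,060 · Unit 3B: $26,520

Total floor area = 23,328.
Pro-rata shares before constraints: Unit 4B 4,392.07; Unit 2B 56,150.80; Unit 5B 55,286.17; Unit 1A 4,028.67; Unit 3B 26,302.28.
Cap binds for Unit 4B ($3,200); balance $142,960 reallocated over remaining floor area 22,627.
Redistributed shares: Unit 2B 56,622.95 → $56,620; Unit 5B 55,751.05 → $55,750; Unit 1A 4,062.55 → $4,060; Unit 3B 26,523.45 → $26,520.
Rounding difference +$10 applied to Unit 2B → $56,630.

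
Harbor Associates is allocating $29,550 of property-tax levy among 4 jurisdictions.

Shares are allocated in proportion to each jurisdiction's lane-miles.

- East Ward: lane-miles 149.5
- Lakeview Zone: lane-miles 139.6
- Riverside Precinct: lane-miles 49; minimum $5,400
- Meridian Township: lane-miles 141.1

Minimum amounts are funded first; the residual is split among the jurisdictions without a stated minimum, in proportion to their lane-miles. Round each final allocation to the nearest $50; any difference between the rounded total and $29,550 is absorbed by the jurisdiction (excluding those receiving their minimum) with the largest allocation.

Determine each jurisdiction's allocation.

East Ward: $8,400; Lakeview Zone: $7,850; Riverside Precinct: $5,400; Meridian Township: $7,900

Minimums first: Riverside Precinct $5,400. Residual $24,150.
Residual split over remaining lane-miles 430.2: East Ward 8,392.43 → $8,400; Lakeview Zone 7,836.68 → $7,850; Meridian Township 7,920.89 → $7,900.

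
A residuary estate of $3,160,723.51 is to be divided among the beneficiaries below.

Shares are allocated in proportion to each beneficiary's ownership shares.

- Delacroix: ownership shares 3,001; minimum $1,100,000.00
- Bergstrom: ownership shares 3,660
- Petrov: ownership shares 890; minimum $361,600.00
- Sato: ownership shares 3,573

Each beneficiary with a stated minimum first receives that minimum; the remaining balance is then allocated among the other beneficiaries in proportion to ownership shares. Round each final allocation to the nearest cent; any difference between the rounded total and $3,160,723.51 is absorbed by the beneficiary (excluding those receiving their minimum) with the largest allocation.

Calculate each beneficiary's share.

Delacroix: $1,100,000.00 · Bergstrom: $859,780.46 · Petrov: $361,600.00 · Sato: $839,343.05

Guaranteed amounts: Delacroix $1,100,000.00; Petrov $361,600.00. Balance $1,699,123.51.
Balance split over remaining ownership shares 7,233: Bergstrom 859,780.4572 → $859,780.46; Sato 839,343.0528 → $839,343.05.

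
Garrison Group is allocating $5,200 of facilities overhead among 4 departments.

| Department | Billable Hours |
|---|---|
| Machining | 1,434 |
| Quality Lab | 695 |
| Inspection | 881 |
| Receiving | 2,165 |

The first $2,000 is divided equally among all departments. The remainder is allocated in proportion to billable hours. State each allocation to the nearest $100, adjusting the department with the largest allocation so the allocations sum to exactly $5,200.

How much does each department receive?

Equal tier: $2,000 ÷ 4 = $500 apiece.
Remainder $3,200 by billable hours (total 5,175): Machining 886.72 → $900; Quality Lab 429.76 → $400; Inspection 544.77 → $500; Receiving 1,338.74 → $1,300.
Rounding difference +$100 on remainder applied to Receiving.
Totals: Machining $500 + $900 = $1,400; Quality Lab $500 + $400 = $900; Inspection $500 + $500 = $1,000; Receiving $500 + $1,400 = $1,900.

Machining: $1,400 | Quality Lab: $900 | Inspection: $1,000 | Receiving: $1,900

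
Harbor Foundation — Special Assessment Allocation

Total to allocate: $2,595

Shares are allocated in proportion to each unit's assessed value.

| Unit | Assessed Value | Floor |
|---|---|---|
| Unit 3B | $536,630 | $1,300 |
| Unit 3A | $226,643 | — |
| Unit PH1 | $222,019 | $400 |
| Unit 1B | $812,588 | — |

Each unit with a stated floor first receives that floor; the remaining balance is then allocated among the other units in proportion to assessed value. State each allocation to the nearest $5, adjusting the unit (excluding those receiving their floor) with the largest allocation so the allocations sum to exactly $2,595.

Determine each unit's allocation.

Unit 3B: $1,300; Unit 3A: $195; Unit PH1: $400; Unit 1B: $700

Guaranteed amounts: Unit 3B $1,300; Unit PH1 $400. Balance $895.
Balance split over remaining assessed value 1,039,231: Unit 3A 195.19 → $195; Unit 1B 699.81 → $700.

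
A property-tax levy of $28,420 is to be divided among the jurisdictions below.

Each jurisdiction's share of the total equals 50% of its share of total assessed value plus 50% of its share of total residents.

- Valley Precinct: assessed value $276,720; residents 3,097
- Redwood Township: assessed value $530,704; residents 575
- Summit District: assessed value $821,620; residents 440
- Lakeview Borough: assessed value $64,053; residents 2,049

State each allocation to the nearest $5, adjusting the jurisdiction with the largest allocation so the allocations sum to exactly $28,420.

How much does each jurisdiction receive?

Totals — assessed value 1,693,097, residents 6,161.
Composite weights (50% assessed value + 50% residents): Valley Precinct 0.3331; Redwood Township 0.2034; Summit District 0.2783; Lakeview Borough 0.1852.
Proportional shares: Valley Precinct 9,465.54; Redwood Township 5,780.35; Summit District 7,910.61; Lakeview Borough 5,263.49.
At nearest $5: Valley Precinct $9,465; Redwood Township $5,780; Summit District $7,910; Lakeview Borough $5,265. Sum = $28,420.
No rounding difference to absorb.

Valley Precinct: $9,465 | Redwood Township: $5,780 | Summit District: $7,910 | Lakeview Borough: $5,265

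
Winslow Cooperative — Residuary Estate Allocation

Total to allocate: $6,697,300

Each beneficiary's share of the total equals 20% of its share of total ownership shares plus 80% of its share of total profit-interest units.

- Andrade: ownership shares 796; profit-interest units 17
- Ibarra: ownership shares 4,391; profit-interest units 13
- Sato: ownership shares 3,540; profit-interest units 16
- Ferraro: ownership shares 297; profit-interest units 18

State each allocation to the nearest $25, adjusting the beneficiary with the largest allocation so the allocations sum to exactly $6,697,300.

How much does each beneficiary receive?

Ownership shares total 9,024; profit-interest units total 64.
Combined weights (20% ownership shares + 80% profit-interest units): Andrade 0.2301; Ibarra 0.2598; Sato 0.2785; Ferraro 0.2316.
Raw shares: Andrade 1,541,328.97; Ibarra 1,740,080.85; Sato 1,864,913.06; Ferraro 1,550,977.12.
At nearest $25: Andrade $1,541,325; Ibarra $1,740,075; Sato $1,864,925; Ferraro $1,550,975. Sum = $6,697,300.
Rounded total matches; no reconciliation needed.

Andrade: $1,541,325; Ibarra: $1,740,075; Sato: $1,864,925; Ferraro: $1,550,975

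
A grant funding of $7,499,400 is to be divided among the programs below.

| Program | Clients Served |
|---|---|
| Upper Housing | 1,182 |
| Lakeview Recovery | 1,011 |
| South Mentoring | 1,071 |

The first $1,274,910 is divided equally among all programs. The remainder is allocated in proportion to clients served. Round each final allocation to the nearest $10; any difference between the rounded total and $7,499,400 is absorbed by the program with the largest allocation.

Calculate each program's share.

Upper Housing: $2,679,060 · Lakeview Recovery: $2,352,960 · South Mentoring: $2,467,380

First tranche $1,274,910 split equally: $424,970 each.
Remainder $6,224,490 by clients served (total 3,264): Upper Housing 2,254,089.21 → $2,254,090; Lakeview Recovery 1,927,990.01 → $1,927,990; South Mentoring 2,042,410.78 → $2,042,410.
Totals: Upper Housing $424,970 + $2,254,090 = $2,679,060; Lakeview Recovery $424,970 + $1,927,990 = $2,352,960; South Mentoring $424,970 + $2,042,410 = $2,467,380.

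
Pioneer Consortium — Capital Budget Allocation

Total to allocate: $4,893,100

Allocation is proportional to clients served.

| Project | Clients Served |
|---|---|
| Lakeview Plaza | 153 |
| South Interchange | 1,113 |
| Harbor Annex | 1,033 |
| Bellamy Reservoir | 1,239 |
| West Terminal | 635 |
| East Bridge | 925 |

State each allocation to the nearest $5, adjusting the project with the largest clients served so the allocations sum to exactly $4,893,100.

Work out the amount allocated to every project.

Clients served total: 5,098.
Unrounded shares: Lakeview Plaza 153/5,098 × $4,893,100 = 146,850.59; South Interchange 1,113/5,098 × $4,893,100 = 1,068,266.05; Harbor Annex 1,033/5,098 × $4,893,100 = 991,481.42; Bellamy Reservoir 1,239/5,098 × $4,893,100 = 1,189,201.82; West Terminal 635/5,098 × $4,893,100 = 609,477.93; East Bridge 925/5,098 × $4,893,100 = 887,822.19.
At nearest $5: Lakeview Plaza $146,850; South Interchange $1,068,265; Harbor Annex $991,480; Bellamy Reservoir $1,189,200; West Terminal $609,480; East Bridge $887,820. Sum = $4,893,095.
Difference $4,893,100 − $4,893,095 = +$5 applied to largest clients served (Bellamy Reservoir): Bellamy Reservoir becomes $1,189,205.

Lakeview Plaza: $146,850; South Interchange: $1,068,265; Harbor Annex: $991,480; Bellamy Reservoir: $1,189,205; West Terminal: $609,480; East Bridge: $887,820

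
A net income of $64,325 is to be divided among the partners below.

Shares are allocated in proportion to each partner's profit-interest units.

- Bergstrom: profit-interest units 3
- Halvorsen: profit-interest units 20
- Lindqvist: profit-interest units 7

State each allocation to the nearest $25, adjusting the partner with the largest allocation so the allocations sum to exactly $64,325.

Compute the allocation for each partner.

Combined profit-interest units = 30.
Raw shares: Bergstrom 3/30 × $64,325 = 6,432.50; Halvorsen 20/30 × $64,325 = 42,883.33; Lindqvist 7/30 × $64,325 = 15,009.17.
At nearest $25: Bergstrom $6,425; Halvorsen $42,875; Lindqvist $15,000. Sum = $64,300.
Difference $64,325 − $64,300 = +$25 applied to largest allocation (Halvorsen): Halvorsen becomes $42,900.

Bergstrom: $6,425 | Halvorsen: $42,900 | Lindqvist: $15,000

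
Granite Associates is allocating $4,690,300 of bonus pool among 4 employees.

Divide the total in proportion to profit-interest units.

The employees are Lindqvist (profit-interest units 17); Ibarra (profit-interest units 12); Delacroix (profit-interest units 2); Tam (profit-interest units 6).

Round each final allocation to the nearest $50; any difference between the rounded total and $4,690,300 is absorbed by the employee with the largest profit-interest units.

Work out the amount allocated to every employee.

Profit-interest units total: 17 + 12 + 2 + 6 = 37.
Pro-rata amounts: Lindqvist 2,155,002.70; Ibarra 1,521,178.38; Delacroix 253,529.73; Tam 760,589.19.
After rounding ($50): Lindqvist $2,155,000; Ibarra $1,521,200; Delacroix $253,550; Tam $760,600. Sum = $4,690,350.
Difference $4,690,300 − $4,690,350 = −$50 applied to largest profit-interest units (Lindqvist): Lindqvist becomes $2,154,950.

Lindqvist: $2,154,950 · Ibarra: $1,521,200 · Delacroix: $253,550 · Tam: $760,600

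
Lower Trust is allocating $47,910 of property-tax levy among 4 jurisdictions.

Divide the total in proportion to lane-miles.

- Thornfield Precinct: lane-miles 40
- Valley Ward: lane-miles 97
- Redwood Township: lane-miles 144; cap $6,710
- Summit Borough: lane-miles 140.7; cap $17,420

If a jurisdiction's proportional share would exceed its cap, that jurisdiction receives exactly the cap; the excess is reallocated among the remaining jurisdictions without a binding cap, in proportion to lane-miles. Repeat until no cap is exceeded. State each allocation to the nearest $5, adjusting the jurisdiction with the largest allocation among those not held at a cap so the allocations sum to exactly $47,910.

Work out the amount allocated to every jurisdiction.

Thornfield Precinct: $6,945; Valley Ward: $16,835; Redwood Township: $6,710; Summit Borough: $17,420

Total lane-miles = 421.7.
Proportional shares (ignoring caps): Thornfield Precinct 4,544.46; Valley Ward 11,020.32; Redwood Township 16,360.07; Summit Borough 15,985.15.
Cap binds for Redwood Township ($6,710); balance $41,200 reallocated over remaining lane-miles 277.7.
Cap binds for Summit Borough ($17,420); balance $23,780 reallocated over remaining lane-miles 137.
Shares after redistribution: Thornfield Precinct 6,943.07 → $6,945; Valley Ward 16,836.93 → $16,835.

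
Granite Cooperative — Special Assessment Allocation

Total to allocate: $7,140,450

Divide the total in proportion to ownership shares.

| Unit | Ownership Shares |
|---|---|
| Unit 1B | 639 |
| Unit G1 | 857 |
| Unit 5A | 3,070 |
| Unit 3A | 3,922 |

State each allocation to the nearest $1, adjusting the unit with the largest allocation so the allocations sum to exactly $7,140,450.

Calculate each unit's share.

Unit 1B: $537,553 | Unit G1: $720,943 | Unit 5A: $2,582,609 | Unit 3A: $3,299,345

Sum of ownership shares: 8,488.
Unrounded shares: Unit 1B 639/8,488 × $7,140,450 = 537,552.73; Unit G1 857/8,488 × $7,140,450 = 720,943.17; Unit 5A 3,070/8,488 × $7,140,450 = 2,582,608.57; Unit 3A 3,922/8,488 × $7,140,450 = 3,299,345.53.
At nearest $1: Unit 1B $537,553; Unit G1 $720,943; Unit 5A $2,582,609; Unit 3A $3,299,346. Sum = $7,140,451.
Difference $7,140,450 − $7,140,451 = −$1 applied to largest allocation (Unit 3A): Unit 3A becomes $3,299,345.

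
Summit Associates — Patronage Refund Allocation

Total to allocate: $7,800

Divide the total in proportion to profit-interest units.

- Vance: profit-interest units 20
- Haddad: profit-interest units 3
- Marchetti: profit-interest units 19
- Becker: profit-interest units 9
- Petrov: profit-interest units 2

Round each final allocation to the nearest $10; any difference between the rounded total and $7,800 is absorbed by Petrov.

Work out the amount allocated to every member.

Profit-interest units total: 53.
Pro-rata amounts: Vance 20/53 × $7,800 = 2,943.40; Haddad 3/53 × $7,800 = 441.51; Marchetti 19/53 × $7,800 = 2,796.23; Becker 9/53 × $7,800 = 1,324.53; Petrov 2/53 × $7,800 = 294.34.
Rounded to nearest $10: Vance $2,940; Haddad $440; Marchetti $2,800; Becker $1,320; Petrov $290. Sum = $7,790.
Difference $7,800 − $7,790 = +$10 applied to Petrov: Petrov becomes $300.

Vance: $2,940 | Haddad: $440 | Marchetti: $2,800 | Becker: $1,320 | Petrov: $300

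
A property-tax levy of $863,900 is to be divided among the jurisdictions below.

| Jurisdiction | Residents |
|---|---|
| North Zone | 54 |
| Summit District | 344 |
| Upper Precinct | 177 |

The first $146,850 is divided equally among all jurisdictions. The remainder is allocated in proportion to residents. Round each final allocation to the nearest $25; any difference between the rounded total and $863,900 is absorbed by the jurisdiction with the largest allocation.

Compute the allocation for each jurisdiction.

First tranche $146,850 split equally: $48,950 each.
Remainder $717,050 by residents (total 575): North Zone 67,340.35 → $67,350; Summit District 428,982.96 → $428,975; Upper Precinct 220,726.70 → $220,725.
Totals: North Zone $48,950 + $67,350 = $116,300; Summit District $48,950 + $428,975 = $477,925; Upper Precinct $48,950 + $220,725 = $269,675.

North Zone: $116,300 · Summit District: $477,925 · Upper Precinct: $269,675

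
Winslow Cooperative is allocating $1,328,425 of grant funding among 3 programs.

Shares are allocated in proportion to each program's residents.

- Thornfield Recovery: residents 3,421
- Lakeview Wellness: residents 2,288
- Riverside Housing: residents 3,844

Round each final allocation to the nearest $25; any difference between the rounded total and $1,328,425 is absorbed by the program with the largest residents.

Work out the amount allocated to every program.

Thornfield Recovery: $475,725; Lakeview Wellness: $318,175; Riverside Housing: $534,525

Combined residents = 3,421 + 2,288 + 3,844 = 9,553.
Pro-rata amounts: Thornfield Recovery 475,718.82; Lakeview Wellness 318,165.64; Riverside Housing 534,540.53.
At nearest $25: Thornfield Recovery $475,725; Lakeview Wellness $318,175; Riverside Housing $534,550. Sum = $1,328,450.
Difference $1,328,425 − $1,328,450 = −$25 applied to largest residents (Riverside Housing): Riverside Housing becomes $534,525.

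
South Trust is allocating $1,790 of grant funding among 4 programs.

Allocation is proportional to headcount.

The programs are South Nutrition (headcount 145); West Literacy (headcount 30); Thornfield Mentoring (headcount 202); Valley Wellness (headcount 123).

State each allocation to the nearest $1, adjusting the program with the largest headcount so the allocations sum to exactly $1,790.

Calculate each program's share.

Combined headcount = 500.
Proportional shares: South Nutrition 145/500 × $1,790 = 519.10; West Literacy 30/500 × $1,790 = 107.40; Thornfield Mentoring 202/500 × $1,790 = 723.16; Valley Wellness 123/500 × $1,790 = 440.34.
At nearest $1: South Nutrition $519; West Literacy $107; Thornfield Mentoring $723; Valley Wellness $440. Sum = $1,789.
Difference $1,790 − $1,789 = +$1 applied to largest headcount (Thornfield Mentoring): Thornfield Mentoring becomes $724.

South Nutrition: $519; West Literacy: $107; Thornfield Mentoring: $724; Valley Wellness: $440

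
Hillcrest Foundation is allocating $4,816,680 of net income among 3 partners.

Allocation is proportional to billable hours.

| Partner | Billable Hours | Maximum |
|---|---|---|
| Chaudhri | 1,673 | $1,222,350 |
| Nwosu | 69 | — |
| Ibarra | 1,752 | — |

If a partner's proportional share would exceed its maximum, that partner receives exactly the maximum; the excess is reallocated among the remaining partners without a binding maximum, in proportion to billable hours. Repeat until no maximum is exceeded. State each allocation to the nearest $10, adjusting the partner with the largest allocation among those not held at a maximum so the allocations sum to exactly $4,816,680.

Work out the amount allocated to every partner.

Combined billable hours = 3,494.
Proportional shares (ignoring caps): Chaudhri 2,306,326.74; Nwosu 95,120.47; Ibarra 2,415,232.79.
Held at cap: Chaudhri ($1,222,350); remaining pool $3,594,330 reallocated over remaining billable hours 1,821.
Redistributed shares: Nwosu 136,193.72 → $136,190; Ibarra 3,458,136.28 → $3,458,140.

Chaudhri: $1,222,350 · Nwosu: $136,190 · Ibarra: $3,458,140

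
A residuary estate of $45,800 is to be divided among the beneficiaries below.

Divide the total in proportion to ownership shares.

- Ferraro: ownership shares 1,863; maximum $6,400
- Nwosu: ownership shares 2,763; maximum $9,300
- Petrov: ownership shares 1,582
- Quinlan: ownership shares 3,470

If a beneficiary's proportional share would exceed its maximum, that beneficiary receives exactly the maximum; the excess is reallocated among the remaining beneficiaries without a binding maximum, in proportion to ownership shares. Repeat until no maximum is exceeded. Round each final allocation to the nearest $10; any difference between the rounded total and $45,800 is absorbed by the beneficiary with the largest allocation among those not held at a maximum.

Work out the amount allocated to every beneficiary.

Ferraro: $6,400 | Nwosu: $9,300 | Petrov: $9,430 | Quinlan: $20,670

Sum of ownership shares: 9,678.
Unconstrained shares: Ferraro 8,816.43; Nwosu 13,075.57; Petrov 7,486.63; Quinlan 16,421.37.
Cap binds for Ferraro ($6,400), Nwosu ($9,300); remaining pool $30,100 reallocated over remaining ownership shares 5,052.
Redistributed shares: Petrov 9,425.61 → $9,430; Quinlan 20,674.39 → $20,670.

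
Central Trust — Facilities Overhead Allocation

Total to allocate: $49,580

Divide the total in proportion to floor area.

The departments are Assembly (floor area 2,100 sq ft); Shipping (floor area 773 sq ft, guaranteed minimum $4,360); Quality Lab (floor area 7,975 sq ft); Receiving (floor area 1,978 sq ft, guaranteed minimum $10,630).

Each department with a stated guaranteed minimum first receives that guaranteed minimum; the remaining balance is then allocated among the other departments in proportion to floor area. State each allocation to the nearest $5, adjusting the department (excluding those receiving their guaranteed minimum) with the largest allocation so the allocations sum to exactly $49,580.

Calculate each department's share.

Fund the minimums — Shipping $4,360; Receiving $10,630. Residual $34,590.
Residual split over remaining floor area 10,075: Assembly 7,209.83 → $7,210; Quality Lab 27,380.17 → $27,380.

Assembly: $7,210 | Shipping: $4,360 | Quality Lab: $27,380 | Receiving: $10,630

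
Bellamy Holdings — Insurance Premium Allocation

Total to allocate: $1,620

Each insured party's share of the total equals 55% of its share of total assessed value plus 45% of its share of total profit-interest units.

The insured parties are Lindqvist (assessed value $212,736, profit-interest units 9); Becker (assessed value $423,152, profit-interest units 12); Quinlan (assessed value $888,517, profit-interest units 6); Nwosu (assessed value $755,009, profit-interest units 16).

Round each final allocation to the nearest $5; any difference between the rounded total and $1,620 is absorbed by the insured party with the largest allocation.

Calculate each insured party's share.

Lindqvist: $235; Becker: $370; Quinlan: $450; Nwosu: $565

Totals — assessed value 2,279,414, profit-interest units 43.
Composite weights (55% assessed value + 45% profit-interest units): Lindqvist 0.1455; Becker 0.2277; Quinlan 0.2772; Nwosu 0.3496.
Unrounded shares: Lindqvist 235.74; Becker 368.85; Quinlan 449.03; Nwosu 566.38.
Rounded to nearest $5: Lindqvist $235; Becker $370; Quinlan $450; Nwosu $565. Sum = $1,620.
No rounding difference to absorb.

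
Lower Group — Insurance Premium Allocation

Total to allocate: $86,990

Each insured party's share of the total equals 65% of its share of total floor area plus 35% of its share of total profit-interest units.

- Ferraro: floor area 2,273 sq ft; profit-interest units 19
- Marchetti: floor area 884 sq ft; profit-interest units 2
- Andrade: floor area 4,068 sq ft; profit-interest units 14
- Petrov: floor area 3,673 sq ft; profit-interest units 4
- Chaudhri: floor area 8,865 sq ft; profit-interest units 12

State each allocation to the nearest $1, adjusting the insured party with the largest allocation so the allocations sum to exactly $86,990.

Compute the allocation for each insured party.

Ferraro: $17,846 · Marchetti: $3,723 · Andrade: $19,997 · Petrov: $12,897 · Chaudhri: $32,527

Floor area total 19,763; profit-interest units total 51.
Composite weights (65% floor area + 35% profit-interest units): Ferraro 0.2052; Marchetti 0.0428; Andrade 0.2299; Petrov 0.1483; Chaudhri 0.3739.
Pro-rata amounts: Ferraro 17,846.05; Marchetti 3,723.17; Andrade 19,996.73; Petrov 12,896.70; Chaudhri 32,527.35.
After rounding ($1): Ferraro $17,846; Marchetti $3,723; Andrade $19,997; Petrov $12,897; Chaudhri $32,527. Sum = $86,990.
Sum already equals the total — no adjustment.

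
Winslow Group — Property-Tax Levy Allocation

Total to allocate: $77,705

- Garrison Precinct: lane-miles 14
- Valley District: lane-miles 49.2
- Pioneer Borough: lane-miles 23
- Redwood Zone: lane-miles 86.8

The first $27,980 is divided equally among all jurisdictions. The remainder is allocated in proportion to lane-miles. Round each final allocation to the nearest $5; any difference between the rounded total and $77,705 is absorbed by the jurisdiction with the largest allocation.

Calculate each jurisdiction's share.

Garrison Precinct: $11,020 | Valley District: $21,135 | Pioneer Borough: $13,605 | Redwood Zone: $31,945

Equal tier: $27,980 ÷ 4 = $6,995 apiece.
Remainder $49,725 by lane-miles (total 173): Garrison Precinct 4,023.99 → $4,025; Valley District 14,141.45 → $14,140; Pioneer Borough 6,610.84 → $6,610; Redwood Zone 24,948.73 → $24,950.
Totals: Garrison Precinct $6,995 + $4,025 = $11,020; Valley District $6,995 + $14,140 = $21,135; Pioneer Borough $6,995 + $6,610 = $13,605; Redwood Zone $6,995 + $24,950 = $31,945.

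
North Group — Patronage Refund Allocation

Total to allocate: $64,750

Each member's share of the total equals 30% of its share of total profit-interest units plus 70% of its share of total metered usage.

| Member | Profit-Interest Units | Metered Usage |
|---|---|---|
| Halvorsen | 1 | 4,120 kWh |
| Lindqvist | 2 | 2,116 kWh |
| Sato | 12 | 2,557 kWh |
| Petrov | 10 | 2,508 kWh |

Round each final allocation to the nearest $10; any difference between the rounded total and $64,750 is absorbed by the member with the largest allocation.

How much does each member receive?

Halvorsen: $17,300 · Lindqvist: $10,040 · Sato: $19,580 · Petrov: $17,830

Totals — profit-interest units 25, metered usage 11,301.
Blended shares (30% profit-interest units + 70% metered usage): Halvorsen 0.2672; Lindqvist 0.1551; Sato 0.3024; Petrov 0.2753.
Pro-rata amounts: Halvorsen 17,301.11; Lindqvist 10,040.66; Sato 19,579.38; Petrov 17,828.85.
Rounded to nearest $10: Halvorsen $17,300; Lindqvist $10,040; Sato $19,580; Petrov $17,830. Sum = $64,750.
Rounded total matches; no reconciliation needed.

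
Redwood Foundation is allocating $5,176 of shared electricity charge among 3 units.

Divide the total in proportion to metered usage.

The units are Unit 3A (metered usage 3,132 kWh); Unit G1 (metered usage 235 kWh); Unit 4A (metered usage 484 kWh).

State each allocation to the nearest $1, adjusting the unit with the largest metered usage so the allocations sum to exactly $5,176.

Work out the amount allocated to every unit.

Unit 3A: $4,209 · Unit G1: $316 · Unit 4A: $651

Combined metered usage = 3,851.
Raw shares: Unit 3A 3,132/3,851 × $5,176 = 4,209.62; Unit G1 235/3,851 × $5,176 = 315.86; Unit 4A 484/3,851 × $5,176 = 650.53.
At nearest $1: Unit 3A $4,210; Unit G1 $316; Unit 4A $651. Sum = $5,177.
Difference $5,176 − $5,177 = −$1 applied to largest metered usage (Unit 3A): Unit 3A becomes $4,209.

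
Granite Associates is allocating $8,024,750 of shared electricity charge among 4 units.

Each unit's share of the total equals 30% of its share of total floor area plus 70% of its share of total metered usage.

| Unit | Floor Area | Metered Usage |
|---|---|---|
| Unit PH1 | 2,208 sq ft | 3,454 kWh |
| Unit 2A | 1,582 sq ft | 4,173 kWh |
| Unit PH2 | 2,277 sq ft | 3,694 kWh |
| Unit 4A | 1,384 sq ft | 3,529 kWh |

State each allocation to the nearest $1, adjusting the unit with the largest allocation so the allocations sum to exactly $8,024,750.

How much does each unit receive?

Floor area total 7,451; metered usage total 14,850.
Blended shares (30% floor area + 70% metered usage): Unit PH1 0.2517; Unit 2A 0.2604; Unit PH2 0.2658; Unit 4A 0.2221.
Pro-rata amounts: Unit PH1 2,019,955.03; Unit 2A 2,089,670.73; Unit PH2 2,133,034.04; Unit 4A 1,782,090.20.
After rounding ($1): Unit PH1 $2,019,955; Unit 2A $2,089,671; Unit PH2 $2,133,034; Unit 4A $1,782,090. Sum = $8,024,750.
Rounded total matches; no reconciliation needed.

Unit PH1: $2,019,955 · Unit 2A: $2,089,671 · Unit PH2: $2,133,034 · Unit 4A: $1,782,090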